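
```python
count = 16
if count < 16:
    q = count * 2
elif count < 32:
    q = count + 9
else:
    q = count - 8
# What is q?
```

Answer: 25

Derivation:
Trace (tracking q):
count = 16  # -> count = 16
if count < 16:  # condition is False
elif count < 32:  # condition is True
    q = count + 9  # -> q = 25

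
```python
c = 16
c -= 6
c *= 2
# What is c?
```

Trace (tracking c):
c = 16  # -> c = 16
c -= 6  # -> c = 10
c *= 2  # -> c = 20

Answer: 20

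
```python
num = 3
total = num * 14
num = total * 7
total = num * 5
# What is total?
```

Trace (tracking total):
num = 3  # -> num = 3
total = num * 14  # -> total = 42
num = total * 7  # -> num = 294
total = num * 5  # -> total = 1470

Answer: 1470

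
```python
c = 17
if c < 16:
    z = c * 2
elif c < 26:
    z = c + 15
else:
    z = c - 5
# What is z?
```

Trace (tracking z):
c = 17  # -> c = 17
if c < 16:  # condition is False
elif c < 26:  # condition is True
    z = c + 15  # -> z = 32

Answer: 32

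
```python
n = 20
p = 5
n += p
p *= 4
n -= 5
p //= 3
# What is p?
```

Trace (tracking p):
n = 20  # -> n = 20
p = 5  # -> p = 5
n += p  # -> n = 25
p *= 4  # -> p = 20
n -= 5  # -> n = 20
p //= 3  # -> p = 6

Answer: 6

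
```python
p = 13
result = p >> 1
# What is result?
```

Answer: 6

Derivation:
Trace (tracking result):
p = 13  # -> p = 13
result = p >> 1  # -> result = 6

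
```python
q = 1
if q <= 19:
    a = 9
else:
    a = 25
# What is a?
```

Answer: 9

Derivation:
Trace (tracking a):
q = 1  # -> q = 1
if q <= 19:  # condition is True
    a = 9  # -> a = 9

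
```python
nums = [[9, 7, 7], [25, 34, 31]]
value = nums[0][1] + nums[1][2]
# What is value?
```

Trace (tracking value):
nums = [[9, 7, 7], [25, 34, 31]]  # -> nums = [[9, 7, 7], [25, 34, 31]]
value = nums[0][1] + nums[1][2]  # -> value = 38

Answer: 38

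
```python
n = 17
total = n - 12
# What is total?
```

Answer: 5

Derivation:
Trace (tracking total):
n = 17  # -> n = 17
total = n - 12  # -> total = 5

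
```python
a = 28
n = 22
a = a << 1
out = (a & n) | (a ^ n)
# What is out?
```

Answer: 62

Derivation:
Trace (tracking out):
a = 28  # -> a = 28
n = 22  # -> n = 22
a = a << 1  # -> a = 56
out = a & n | a ^ n  # -> out = 62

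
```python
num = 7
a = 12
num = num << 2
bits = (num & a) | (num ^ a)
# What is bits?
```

Trace (tracking bits):
num = 7  # -> num = 7
a = 12  # -> a = 12
num = num << 2  # -> num = 28
bits = num & a | num ^ a  # -> bits = 28

Answer: 28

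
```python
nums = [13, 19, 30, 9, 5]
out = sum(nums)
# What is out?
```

Answer: 76

Derivation:
Trace (tracking out):
nums = [13, 19, 30, 9, 5]  # -> nums = [13, 19, 30, 9, 5]
out = sum(nums)  # -> out = 76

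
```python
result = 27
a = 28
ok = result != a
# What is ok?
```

Trace (tracking ok):
result = 27  # -> result = 27
a = 28  # -> a = 28
ok = result != a  # -> ok = True

Answer: True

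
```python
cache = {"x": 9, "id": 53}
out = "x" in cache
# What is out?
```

Trace (tracking out):
cache = {'x': 9, 'id': 53}  # -> cache = {'x': 9, 'id': 53}
out = 'x' in cache  # -> out = True

Answer: True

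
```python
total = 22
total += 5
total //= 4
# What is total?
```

Answer: 6

Derivation:
Trace (tracking total):
total = 22  # -> total = 22
total += 5  # -> total = 27
total //= 4  # -> total = 6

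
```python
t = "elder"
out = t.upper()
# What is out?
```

Answer: 'ELDER'

Derivation:
Trace (tracking out):
t = 'elder'  # -> t = 'elder'
out = t.upper()  # -> out = 'ELDER'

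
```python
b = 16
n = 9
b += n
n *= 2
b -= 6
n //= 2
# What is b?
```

Answer: 19

Derivation:
Trace (tracking b):
b = 16  # -> b = 16
n = 9  # -> n = 9
b += n  # -> b = 25
n *= 2  # -> n = 18
b -= 6  # -> b = 19
n //= 2  # -> n = 9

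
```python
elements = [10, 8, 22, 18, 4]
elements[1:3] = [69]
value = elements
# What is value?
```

Answer: [10, 69, 18, 4]

Derivation:
Trace (tracking value):
elements = [10, 8, 22, 18, 4]  # -> elements = [10, 8, 22, 18, 4]
elements[1:3] = [69]  # -> elements = [10, 69, 18, 4]
value = elements  # -> value = [10, 69, 18, 4]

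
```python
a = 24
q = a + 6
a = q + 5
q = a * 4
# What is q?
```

Trace (tracking q):
a = 24  # -> a = 24
q = a + 6  # -> q = 30
a = q + 5  # -> a = 35
q = a * 4  # -> q = 140

Answer: 140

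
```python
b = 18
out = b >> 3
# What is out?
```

Answer: 2

Derivation:
Trace (tracking out):
b = 18  # -> b = 18
out = b >> 3  # -> out = 2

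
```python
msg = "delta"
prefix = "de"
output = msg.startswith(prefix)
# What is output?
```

Answer: True

Derivation:
Trace (tracking output):
msg = 'delta'  # -> msg = 'delta'
prefix = 'de'  # -> prefix = 'de'
output = msg.startswith(prefix)  # -> output = True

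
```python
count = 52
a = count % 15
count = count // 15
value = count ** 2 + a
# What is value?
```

Answer: 16

Derivation:
Trace (tracking value):
count = 52  # -> count = 52
a = count % 15  # -> a = 7
count = count // 15  # -> count = 3
value = count ** 2 + a  # -> value = 16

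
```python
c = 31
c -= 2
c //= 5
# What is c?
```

Answer: 5

Derivation:
Trace (tracking c):
c = 31  # -> c = 31
c -= 2  # -> c = 29
c //= 5  # -> c = 5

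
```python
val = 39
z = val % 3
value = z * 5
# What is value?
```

Answer: 0

Derivation:
Trace (tracking value):
val = 39  # -> val = 39
z = val % 3  # -> z = 0
value = z * 5  # -> value = 0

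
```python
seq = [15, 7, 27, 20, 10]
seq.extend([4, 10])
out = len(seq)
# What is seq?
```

Trace (tracking seq):
seq = [15, 7, 27, 20, 10]  # -> seq = [15, 7, 27, 20, 10]
seq.extend([4, 10])  # -> seq = [15, 7, 27, 20, 10, 4, 10]
out = len(seq)  # -> out = 7

Answer: [15, 7, 27, 20, 10, 4, 10]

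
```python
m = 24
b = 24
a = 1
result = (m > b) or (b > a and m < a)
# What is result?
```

Answer: False

Derivation:
Trace (tracking result):
m = 24  # -> m = 24
b = 24  # -> b = 24
a = 1  # -> a = 1
result = m > b or (b > a and m < a)  # -> result = False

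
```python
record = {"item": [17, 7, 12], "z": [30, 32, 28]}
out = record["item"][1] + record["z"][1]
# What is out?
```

Answer: 39

Derivation:
Trace (tracking out):
record = {'item': [17, 7, 12], 'z': [30, 32, 28]}  # -> record = {'item': [17, 7, 12], 'z': [30, 32, 28]}
out = record['item'][1] + record['z'][1]  # -> out = 39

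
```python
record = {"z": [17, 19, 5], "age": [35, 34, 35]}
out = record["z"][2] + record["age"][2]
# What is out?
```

Trace (tracking out):
record = {'z': [17, 19, 5], 'age': [35, 34, 35]}  # -> record = {'z': [17, 19, 5], 'age': [35, 34, 35]}
out = record['z'][2] + record['age'][2]  # -> out = 40

Answer: 40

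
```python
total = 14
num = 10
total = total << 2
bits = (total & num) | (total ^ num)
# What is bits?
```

Trace (tracking bits):
total = 14  # -> total = 14
num = 10  # -> num = 10
total = total << 2  # -> total = 56
bits = total & num | total ^ num  # -> bits = 58

Answer: 58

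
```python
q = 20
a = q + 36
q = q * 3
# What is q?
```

Trace (tracking q):
q = 20  # -> q = 20
a = q + 36  # -> a = 56
q = q * 3  # -> q = 60

Answer: 60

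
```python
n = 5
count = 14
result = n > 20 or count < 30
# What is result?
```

Answer: True

Derivation:
Trace (tracking result):
n = 5  # -> n = 5
count = 14  # -> count = 14
result = n > 20 or count < 30  # -> result = True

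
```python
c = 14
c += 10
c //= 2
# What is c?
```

Trace (tracking c):
c = 14  # -> c = 14
c += 10  # -> c = 24
c //= 2  # -> c = 12

Answer: 12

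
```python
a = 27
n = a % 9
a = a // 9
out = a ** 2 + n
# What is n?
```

Answer: 0

Derivation:
Trace (tracking n):
a = 27  # -> a = 27
n = a % 9  # -> n = 0
a = a // 9  # -> a = 3
out = a ** 2 + n  # -> out = 9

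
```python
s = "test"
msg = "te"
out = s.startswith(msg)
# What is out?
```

Trace (tracking out):
s = 'test'  # -> s = 'test'
msg = 'te'  # -> msg = 'te'
out = s.startswith(msg)  # -> out = True

Answer: True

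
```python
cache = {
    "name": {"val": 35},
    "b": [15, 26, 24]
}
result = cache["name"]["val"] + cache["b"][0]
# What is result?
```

Answer: 50

Derivation:
Trace (tracking result):
cache = {'name': {'val': 35}, 'b': [15, 26, 24]}  # -> cache = {'name': {'val': 35}, 'b': [15, 26, 24]}
result = cache['name']['val'] + cache['b'][0]  # -> result = 50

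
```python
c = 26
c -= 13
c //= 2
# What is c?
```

Trace (tracking c):
c = 26  # -> c = 26
c -= 13  # -> c = 13
c //= 2  # -> c = 6

Answer: 6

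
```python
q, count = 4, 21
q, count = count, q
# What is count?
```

Trace (tracking count):
q, count = (4, 21)  # -> q = 4, count = 21
q, count = (count, q)  # -> q = 21, count = 4

Answer: 4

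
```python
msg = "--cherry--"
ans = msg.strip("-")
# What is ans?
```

Trace (tracking ans):
msg = '--cherry--'  # -> msg = '--cherry--'
ans = msg.strip('-')  # -> ans = 'cherry'

Answer: 'cherry'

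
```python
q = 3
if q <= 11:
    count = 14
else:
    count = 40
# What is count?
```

Answer: 14

Derivation:
Trace (tracking count):
q = 3  # -> q = 3
if q <= 11:  # condition is True
    count = 14  # -> count = 14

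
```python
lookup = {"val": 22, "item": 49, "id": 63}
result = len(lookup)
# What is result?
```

Trace (tracking result):
lookup = {'val': 22, 'item': 49, 'id': 63}  # -> lookup = {'val': 22, 'item': 49, 'id': 63}
result = len(lookup)  # -> result = 3

Answer: 3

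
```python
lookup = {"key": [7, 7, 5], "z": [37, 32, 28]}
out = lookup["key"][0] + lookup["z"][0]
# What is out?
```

Trace (tracking out):
lookup = {'key': [7, 7, 5], 'z': [37, 32, 28]}  # -> lookup = {'key': [7, 7, 5], 'z': [37, 32, 28]}
out = lookup['key'][0] + lookup['z'][0]  # -> out = 44

Answer: 44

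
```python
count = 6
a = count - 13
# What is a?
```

Trace (tracking a):
count = 6  # -> count = 6
a = count - 13  # -> a = -7

Answer: -7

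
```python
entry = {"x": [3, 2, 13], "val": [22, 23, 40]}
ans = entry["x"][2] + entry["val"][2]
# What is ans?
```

Answer: 53

Derivation:
Trace (tracking ans):
entry = {'x': [3, 2, 13], 'val': [22, 23, 40]}  # -> entry = {'x': [3, 2, 13], 'val': [22, 23, 40]}
ans = entry['x'][2] + entry['val'][2]  # -> ans = 53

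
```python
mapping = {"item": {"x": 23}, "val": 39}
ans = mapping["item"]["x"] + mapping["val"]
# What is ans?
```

Trace (tracking ans):
mapping = {'item': {'x': 23}, 'val': 39}  # -> mapping = {'item': {'x': 23}, 'val': 39}
ans = mapping['item']['x'] + mapping['val']  # -> ans = 62

Answer: 62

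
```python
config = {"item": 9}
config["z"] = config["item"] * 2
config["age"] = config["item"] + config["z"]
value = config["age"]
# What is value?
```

Answer: 27

Derivation:
Trace (tracking value):
config = {'item': 9}  # -> config = {'item': 9}
config['z'] = config['item'] * 2  # -> config = {'item': 9, 'z': 18}
config['age'] = config['item'] + config['z']  # -> config = {'item': 9, 'z': 18, 'age': 27}
value = config['age']  # -> value = 27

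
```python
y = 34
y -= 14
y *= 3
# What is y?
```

Trace (tracking y):
y = 34  # -> y = 34
y -= 14  # -> y = 20
y *= 3  # -> y = 60

Answer: 60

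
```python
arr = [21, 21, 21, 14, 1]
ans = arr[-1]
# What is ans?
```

Answer: 1

Derivation:
Trace (tracking ans):
arr = [21, 21, 21, 14, 1]  # -> arr = [21, 21, 21, 14, 1]
ans = arr[-1]  # -> ans = 1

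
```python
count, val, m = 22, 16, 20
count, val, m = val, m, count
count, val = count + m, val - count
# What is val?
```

Answer: 4

Derivation:
Trace (tracking val):
count, val, m = (22, 16, 20)  # -> count = 22, val = 16, m = 20
count, val, m = (val, m, count)  # -> count = 16, val = 20, m = 22
count, val = (count + m, val - count)  # -> count = 38, val = 4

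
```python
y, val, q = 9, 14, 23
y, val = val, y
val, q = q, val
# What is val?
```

Trace (tracking val):
y, val, q = (9, 14, 23)  # -> y = 9, val = 14, q = 23
y, val = (val, y)  # -> y = 14, val = 9
val, q = (q, val)  # -> val = 23, q = 9

Answer: 23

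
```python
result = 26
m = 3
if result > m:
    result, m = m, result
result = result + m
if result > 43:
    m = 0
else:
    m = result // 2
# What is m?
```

Trace (tracking m):
result = 26  # -> result = 26
m = 3  # -> m = 3
if result > m:  # condition is True
    result, m = (m, result)  # -> result = 3, m = 26
result = result + m  # -> result = 29
if result > 43:  # condition is False
else:
    m = result // 2  # -> m = 14

Answer: 14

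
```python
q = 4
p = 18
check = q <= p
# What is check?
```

Trace (tracking check):
q = 4  # -> q = 4
p = 18  # -> p = 18
check = q <= p  # -> check = True

Answer: True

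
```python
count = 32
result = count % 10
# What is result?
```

Trace (tracking result):
count = 32  # -> count = 32
result = count % 10  # -> result = 2

Answer: 2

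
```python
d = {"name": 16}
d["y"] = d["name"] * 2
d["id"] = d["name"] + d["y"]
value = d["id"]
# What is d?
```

Answer: {'name': 16, 'y': 32, 'id': 48}

Derivation:
Trace (tracking d):
d = {'name': 16}  # -> d = {'name': 16}
d['y'] = d['name'] * 2  # -> d = {'name': 16, 'y': 32}
d['id'] = d['name'] + d['y']  # -> d = {'name': 16, 'y': 32, 'id': 48}
value = d['id']  # -> value = 48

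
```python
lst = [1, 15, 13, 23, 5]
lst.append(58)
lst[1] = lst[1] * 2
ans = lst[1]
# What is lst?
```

Trace (tracking lst):
lst = [1, 15, 13, 23, 5]  # -> lst = [1, 15, 13, 23, 5]
lst.append(58)  # -> lst = [1, 15, 13, 23, 5, 58]
lst[1] = lst[1] * 2  # -> lst = [1, 30, 13, 23, 5, 58]
ans = lst[1]  # -> ans = 30

Answer: [1, 30, 13, 23, 5, 58]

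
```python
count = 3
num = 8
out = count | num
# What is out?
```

Trace (tracking out):
count = 3  # -> count = 3
num = 8  # -> num = 8
out = count | num  # -> out = 11

Answer: 11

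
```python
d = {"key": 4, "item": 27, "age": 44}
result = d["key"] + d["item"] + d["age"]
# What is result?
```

Answer: 75

Derivation:
Trace (tracking result):
d = {'key': 4, 'item': 27, 'age': 44}  # -> d = {'key': 4, 'item': 27, 'age': 44}
result = d['key'] + d['item'] + d['age']  # -> result = 75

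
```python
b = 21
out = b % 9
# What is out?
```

Trace (tracking out):
b = 21  # -> b = 21
out = b % 9  # -> out = 3

Answer: 3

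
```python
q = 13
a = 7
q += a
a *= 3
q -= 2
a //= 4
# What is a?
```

Answer: 5

Derivation:
Trace (tracking a):
q = 13  # -> q = 13
a = 7  # -> a = 7
q += a  # -> q = 20
a *= 3  # -> a = 21
q -= 2  # -> q = 18
a //= 4  # -> a = 5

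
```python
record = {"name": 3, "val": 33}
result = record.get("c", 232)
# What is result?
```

Answer: 232

Derivation:
Trace (tracking result):
record = {'name': 3, 'val': 33}  # -> record = {'name': 3, 'val': 33}
result = record.get('c', 232)  # -> result = 232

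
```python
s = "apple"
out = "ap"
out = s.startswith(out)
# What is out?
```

Trace (tracking out):
s = 'apple'  # -> s = 'apple'
out = 'ap'  # -> out = 'ap'
out = s.startswith(out)  # -> out = True

Answer: True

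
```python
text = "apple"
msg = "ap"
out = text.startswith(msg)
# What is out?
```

Trace (tracking out):
text = 'apple'  # -> text = 'apple'
msg = 'ap'  # -> msg = 'ap'
out = text.startswith(msg)  # -> out = True

Answer: True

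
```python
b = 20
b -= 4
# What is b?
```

Answer: 16

Derivation:
Trace (tracking b):
b = 20  # -> b = 20
b -= 4  # -> b = 16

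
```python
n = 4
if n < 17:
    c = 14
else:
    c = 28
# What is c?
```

Trace (tracking c):
n = 4  # -> n = 4
if n < 17:  # condition is True
    c = 14  # -> c = 14

Answer: 14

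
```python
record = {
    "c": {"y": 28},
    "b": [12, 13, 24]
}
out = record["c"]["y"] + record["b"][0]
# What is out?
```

Trace (tracking out):
record = {'c': {'y': 28}, 'b': [12, 13, 24]}  # -> record = {'c': {'y': 28}, 'b': [12, 13, 24]}
out = record['c']['y'] + record['b'][0]  # -> out = 40

Answer: 40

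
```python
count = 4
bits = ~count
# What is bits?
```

Answer: -5

Derivation:
Trace (tracking bits):
count = 4  # -> count = 4
bits = ~count  # -> bits = -5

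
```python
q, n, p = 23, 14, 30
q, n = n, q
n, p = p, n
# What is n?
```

Trace (tracking n):
q, n, p = (23, 14, 30)  # -> q = 23, n = 14, p = 30
q, n = (n, q)  # -> q = 14, n = 23
n, p = (p, n)  # -> n = 30, p = 23

Answer: 30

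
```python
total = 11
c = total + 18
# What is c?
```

Answer: 29

Derivation:
Trace (tracking c):
total = 11  # -> total = 11
c = total + 18  # -> c = 29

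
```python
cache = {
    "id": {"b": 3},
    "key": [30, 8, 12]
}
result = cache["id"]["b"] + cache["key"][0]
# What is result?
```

Answer: 33

Derivation:
Trace (tracking result):
cache = {'id': {'b': 3}, 'key': [30, 8, 12]}  # -> cache = {'id': {'b': 3}, 'key': [30, 8, 12]}
result = cache['id']['b'] + cache['key'][0]  # -> result = 33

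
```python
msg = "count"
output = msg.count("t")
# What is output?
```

Trace (tracking output):
msg = 'count'  # -> msg = 'count'
output = msg.count('t')  # -> output = 1

Answer: 1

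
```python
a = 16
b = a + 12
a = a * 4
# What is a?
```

Trace (tracking a):
a = 16  # -> a = 16
b = a + 12  # -> b = 28
a = a * 4  # -> a = 64

Answer: 64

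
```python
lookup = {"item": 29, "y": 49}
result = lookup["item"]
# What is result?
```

Trace (tracking result):
lookup = {'item': 29, 'y': 49}  # -> lookup = {'item': 29, 'y': 49}
result = lookup['item']  # -> result = 29

Answer: 29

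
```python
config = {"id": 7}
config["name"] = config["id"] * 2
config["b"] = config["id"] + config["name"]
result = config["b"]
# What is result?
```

Trace (tracking result):
config = {'id': 7}  # -> config = {'id': 7}
config['name'] = config['id'] * 2  # -> config = {'id': 7, 'name': 14}
config['b'] = config['id'] + config['name']  # -> config = {'id': 7, 'name': 14, 'b': 21}
result = config['b']  # -> result = 21

Answer: 21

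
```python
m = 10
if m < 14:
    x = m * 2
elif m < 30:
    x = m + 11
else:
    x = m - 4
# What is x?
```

Answer: 20

Derivation:
Trace (tracking x):
m = 10  # -> m = 10
if m < 14:  # condition is True
    x = m * 2  # -> x = 20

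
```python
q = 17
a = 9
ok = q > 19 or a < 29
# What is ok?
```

Answer: True

Derivation:
Trace (tracking ok):
q = 17  # -> q = 17
a = 9  # -> a = 9
ok = q > 19 or a < 29  # -> ok = True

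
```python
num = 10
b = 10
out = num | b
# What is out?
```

Answer: 10

Derivation:
Trace (tracking out):
num = 10  # -> num = 10
b = 10  # -> b = 10
out = num | b  # -> out = 10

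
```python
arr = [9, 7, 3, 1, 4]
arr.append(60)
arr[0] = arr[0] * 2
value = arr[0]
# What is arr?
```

Trace (tracking arr):
arr = [9, 7, 3, 1, 4]  # -> arr = [9, 7, 3, 1, 4]
arr.append(60)  # -> arr = [9, 7, 3, 1, 4, 60]
arr[0] = arr[0] * 2  # -> arr = [18, 7, 3, 1, 4, 60]
value = arr[0]  # -> value = 18

Answer: [18, 7, 3, 1, 4, 60]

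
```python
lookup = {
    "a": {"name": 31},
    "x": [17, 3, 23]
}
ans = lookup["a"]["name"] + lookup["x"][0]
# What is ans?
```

Answer: 48

Derivation:
Trace (tracking ans):
lookup = {'a': {'name': 31}, 'x': [17, 3, 23]}  # -> lookup = {'a': {'name': 31}, 'x': [17, 3, 23]}
ans = lookup['a']['name'] + lookup['x'][0]  # -> ans = 48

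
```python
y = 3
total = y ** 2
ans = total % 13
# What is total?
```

Answer: 9

Derivation:
Trace (tracking total):
y = 3  # -> y = 3
total = y ** 2  # -> total = 9
ans = total % 13  # -> ans = 9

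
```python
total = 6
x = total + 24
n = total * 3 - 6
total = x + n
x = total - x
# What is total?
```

Answer: 42

Derivation:
Trace (tracking total):
total = 6  # -> total = 6
x = total + 24  # -> x = 30
n = total * 3 - 6  # -> n = 12
total = x + n  # -> total = 42
x = total - x  # -> x = 12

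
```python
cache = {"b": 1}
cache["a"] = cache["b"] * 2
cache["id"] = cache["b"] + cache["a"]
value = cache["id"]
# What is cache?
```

Answer: {'b': 1, 'a': 2, 'id': 3}

Derivation:
Trace (tracking cache):
cache = {'b': 1}  # -> cache = {'b': 1}
cache['a'] = cache['b'] * 2  # -> cache = {'b': 1, 'a': 2}
cache['id'] = cache['b'] + cache['a']  # -> cache = {'b': 1, 'a': 2, 'id': 3}
value = cache['id']  # -> value = 3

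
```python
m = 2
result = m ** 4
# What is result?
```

Answer: 16

Derivation:
Trace (tracking result):
m = 2  # -> m = 2
result = m ** 4  # -> result = 16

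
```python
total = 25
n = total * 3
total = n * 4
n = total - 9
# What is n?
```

Answer: 291

Derivation:
Trace (tracking n):
total = 25  # -> total = 25
n = total * 3  # -> n = 75
total = n * 4  # -> total = 300
n = total - 9  # -> n = 291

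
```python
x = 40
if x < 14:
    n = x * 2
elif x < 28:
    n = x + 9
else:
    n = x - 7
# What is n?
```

Answer: 33

Derivation:
Trace (tracking n):
x = 40  # -> x = 40
if x < 14:  # condition is False
elif x < 28:  # condition is False
else:
    n = x - 7  # -> n = 33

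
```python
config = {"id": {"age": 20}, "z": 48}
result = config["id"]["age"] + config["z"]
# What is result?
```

Answer: 68

Derivation:
Trace (tracking result):
config = {'id': {'age': 20}, 'z': 48}  # -> config = {'id': {'age': 20}, 'z': 48}
result = config['id']['age'] + config['z']  # -> result = 68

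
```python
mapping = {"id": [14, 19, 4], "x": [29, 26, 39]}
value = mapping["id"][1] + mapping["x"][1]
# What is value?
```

Answer: 45

Derivation:
Trace (tracking value):
mapping = {'id': [14, 19, 4], 'x': [29, 26, 39]}  # -> mapping = {'id': [14, 19, 4], 'x': [29, 26, 39]}
value = mapping['id'][1] + mapping['x'][1]  # -> value = 45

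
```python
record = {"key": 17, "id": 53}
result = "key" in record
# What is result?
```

Trace (tracking result):
record = {'key': 17, 'id': 53}  # -> record = {'key': 17, 'id': 53}
result = 'key' in record  # -> result = True

Answer: True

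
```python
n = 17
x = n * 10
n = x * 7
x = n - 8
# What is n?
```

Trace (tracking n):
n = 17  # -> n = 17
x = n * 10  # -> x = 170
n = x * 7  # -> n = 1190
x = n - 8  # -> x = 1182

Answer: 1190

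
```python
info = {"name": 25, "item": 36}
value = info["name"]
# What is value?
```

Answer: 25

Derivation:
Trace (tracking value):
info = {'name': 25, 'item': 36}  # -> info = {'name': 25, 'item': 36}
value = info['name']  # -> value = 25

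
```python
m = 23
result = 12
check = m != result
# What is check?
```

Answer: True

Derivation:
Trace (tracking check):
m = 23  # -> m = 23
result = 12  # -> result = 12
check = m != result  # -> check = True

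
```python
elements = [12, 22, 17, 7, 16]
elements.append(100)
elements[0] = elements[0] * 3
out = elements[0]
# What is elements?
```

Answer: [36, 22, 17, 7, 16, 100]

Derivation:
Trace (tracking elements):
elements = [12, 22, 17, 7, 16]  # -> elements = [12, 22, 17, 7, 16]
elements.append(100)  # -> elements = [12, 22, 17, 7, 16, 100]
elements[0] = elements[0] * 3  # -> elements = [36, 22, 17, 7, 16, 100]
out = elements[0]  # -> out = 36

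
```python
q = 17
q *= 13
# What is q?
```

Trace (tracking q):
q = 17  # -> q = 17
q *= 13  # -> q = 221

Answer: 221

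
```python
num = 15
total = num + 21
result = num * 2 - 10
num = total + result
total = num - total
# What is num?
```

Trace (tracking num):
num = 15  # -> num = 15
total = num + 21  # -> total = 36
result = num * 2 - 10  # -> result = 20
num = total + result  # -> num = 56
total = num - total  # -> total = 20

Answer: 56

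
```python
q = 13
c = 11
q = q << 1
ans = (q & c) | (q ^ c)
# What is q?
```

Answer: 26

Derivation:
Trace (tracking q):
q = 13  # -> q = 13
c = 11  # -> c = 11
q = q << 1  # -> q = 26
ans = q & c | q ^ c  # -> ans = 27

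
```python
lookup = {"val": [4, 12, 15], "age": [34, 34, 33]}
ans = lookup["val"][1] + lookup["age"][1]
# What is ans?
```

Trace (tracking ans):
lookup = {'val': [4, 12, 15], 'age': [34, 34, 33]}  # -> lookup = {'val': [4, 12, 15], 'age': [34, 34, 33]}
ans = lookup['val'][1] + lookup['age'][1]  # -> ans = 46

Answer: 46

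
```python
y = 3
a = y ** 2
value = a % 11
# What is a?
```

Trace (tracking a):
y = 3  # -> y = 3
a = y ** 2  # -> a = 9
value = a % 11  # -> value = 9

Answer: 9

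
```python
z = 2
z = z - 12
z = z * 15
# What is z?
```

Answer: -150

Derivation:
Trace (tracking z):
z = 2  # -> z = 2
z = z - 12  # -> z = -10
z = z * 15  # -> z = -150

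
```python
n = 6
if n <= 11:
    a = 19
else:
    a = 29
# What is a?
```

Trace (tracking a):
n = 6  # -> n = 6
if n <= 11:  # condition is True
    a = 19  # -> a = 19

Answer: 19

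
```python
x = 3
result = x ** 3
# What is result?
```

Trace (tracking result):
x = 3  # -> x = 3
result = x ** 3  # -> result = 27

Answer: 27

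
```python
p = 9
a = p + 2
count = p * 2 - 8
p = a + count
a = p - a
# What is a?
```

Trace (tracking a):
p = 9  # -> p = 9
a = p + 2  # -> a = 11
count = p * 2 - 8  # -> count = 10
p = a + count  # -> p = 21
a = p - a  # -> a = 10

Answer: 10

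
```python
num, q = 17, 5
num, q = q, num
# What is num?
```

Trace (tracking num):
num, q = (17, 5)  # -> num = 17, q = 5
num, q = (q, num)  # -> num = 5, q = 17

Answer: 5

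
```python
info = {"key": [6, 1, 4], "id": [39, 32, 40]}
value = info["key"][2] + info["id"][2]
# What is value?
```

Trace (tracking value):
info = {'key': [6, 1, 4], 'id': [39, 32, 40]}  # -> info = {'key': [6, 1, 4], 'id': [39, 32, 40]}
value = info['key'][2] + info['id'][2]  # -> value = 44

Answer: 44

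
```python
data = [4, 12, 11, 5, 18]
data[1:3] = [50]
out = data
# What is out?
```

Answer: [4, 50, 5, 18]

Derivation:
Trace (tracking out):
data = [4, 12, 11, 5, 18]  # -> data = [4, 12, 11, 5, 18]
data[1:3] = [50]  # -> data = [4, 50, 5, 18]
out = data  # -> out = [4, 50, 5, 18]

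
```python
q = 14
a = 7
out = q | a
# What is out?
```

Trace (tracking out):
q = 14  # -> q = 14
a = 7  # -> a = 7
out = q | a  # -> out = 15

Answer: 15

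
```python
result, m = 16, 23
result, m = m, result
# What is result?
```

Answer: 23

Derivation:
Trace (tracking result):
result, m = (16, 23)  # -> result = 16, m = 23
result, m = (m, result)  # -> result = 23, m = 16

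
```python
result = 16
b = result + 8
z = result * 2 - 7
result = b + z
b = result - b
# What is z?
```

Answer: 25

Derivation:
Trace (tracking z):
result = 16  # -> result = 16
b = result + 8  # -> b = 24
z = result * 2 - 7  # -> z = 25
result = b + z  # -> result = 49
b = result - b  # -> b = 25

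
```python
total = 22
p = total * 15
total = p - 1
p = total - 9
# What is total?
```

Answer: 329

Derivation:
Trace (tracking total):
total = 22  # -> total = 22
p = total * 15  # -> p = 330
total = p - 1  # -> total = 329
p = total - 9  # -> p = 320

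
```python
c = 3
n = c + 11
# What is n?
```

Answer: 14

Derivation:
Trace (tracking n):
c = 3  # -> c = 3
n = c + 11  # -> n = 14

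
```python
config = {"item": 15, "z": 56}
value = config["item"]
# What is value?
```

Answer: 15

Derivation:
Trace (tracking value):
config = {'item': 15, 'z': 56}  # -> config = {'item': 15, 'z': 56}
value = config['item']  # -> value = 15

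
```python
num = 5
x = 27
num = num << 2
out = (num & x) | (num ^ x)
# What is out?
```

Answer: 31

Derivation:
Trace (tracking out):
num = 5  # -> num = 5
x = 27  # -> x = 27
num = num << 2  # -> num = 20
out = num & x | num ^ x  # -> out = 31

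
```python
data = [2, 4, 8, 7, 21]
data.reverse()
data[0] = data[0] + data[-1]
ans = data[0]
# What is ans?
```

Trace (tracking ans):
data = [2, 4, 8, 7, 21]  # -> data = [2, 4, 8, 7, 21]
data.reverse()  # -> data = [21, 7, 8, 4, 2]
data[0] = data[0] + data[-1]  # -> data = [23, 7, 8, 4, 2]
ans = data[0]  # -> ans = 23

Answer: 23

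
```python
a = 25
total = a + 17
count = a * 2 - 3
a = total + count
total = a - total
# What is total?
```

Answer: 47

Derivation:
Trace (tracking total):
a = 25  # -> a = 25
total = a + 17  # -> total = 42
count = a * 2 - 3  # -> count = 47
a = total + count  # -> a = 89
total = a - total  # -> total = 47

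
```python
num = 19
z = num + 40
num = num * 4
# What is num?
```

Answer: 76

Derivation:
Trace (tracking num):
num = 19  # -> num = 19
z = num + 40  # -> z = 59
num = num * 4  # -> num = 76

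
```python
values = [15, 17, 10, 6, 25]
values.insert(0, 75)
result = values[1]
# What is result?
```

Trace (tracking result):
values = [15, 17, 10, 6, 25]  # -> values = [15, 17, 10, 6, 25]
values.insert(0, 75)  # -> values = [75, 15, 17, 10, 6, 25]
result = values[1]  # -> result = 15

Answer: 15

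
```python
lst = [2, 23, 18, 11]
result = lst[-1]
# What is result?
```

Trace (tracking result):
lst = [2, 23, 18, 11]  # -> lst = [2, 23, 18, 11]
result = lst[-1]  # -> result = 11

Answer: 11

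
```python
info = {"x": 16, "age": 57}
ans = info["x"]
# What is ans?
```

Trace (tracking ans):
info = {'x': 16, 'age': 57}  # -> info = {'x': 16, 'age': 57}
ans = info['x']  # -> ans = 16

Answer: 16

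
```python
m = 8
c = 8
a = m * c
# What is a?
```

Trace (tracking a):
m = 8  # -> m = 8
c = 8  # -> c = 8
a = m * c  # -> a = 64

Answer: 64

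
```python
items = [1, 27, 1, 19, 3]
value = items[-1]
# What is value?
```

Trace (tracking value):
items = [1, 27, 1, 19, 3]  # -> items = [1, 27, 1, 19, 3]
value = items[-1]  # -> value = 3

Answer: 3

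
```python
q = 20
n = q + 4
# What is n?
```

Trace (tracking n):
q = 20  # -> q = 20
n = q + 4  # -> n = 24

Answer: 24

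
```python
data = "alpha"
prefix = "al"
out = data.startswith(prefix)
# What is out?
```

Answer: True

Derivation:
Trace (tracking out):
data = 'alpha'  # -> data = 'alpha'
prefix = 'al'  # -> prefix = 'al'
out = data.startswith(prefix)  # -> out = True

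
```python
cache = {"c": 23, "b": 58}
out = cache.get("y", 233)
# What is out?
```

Answer: 233

Derivation:
Trace (tracking out):
cache = {'c': 23, 'b': 58}  # -> cache = {'c': 23, 'b': 58}
out = cache.get('y', 233)  # -> out = 233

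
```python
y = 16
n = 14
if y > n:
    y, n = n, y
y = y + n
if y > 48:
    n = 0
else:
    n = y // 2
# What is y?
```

Trace (tracking y):
y = 16  # -> y = 16
n = 14  # -> n = 14
if y > n:  # condition is True
    y, n = (n, y)  # -> y = 14, n = 16
y = y + n  # -> y = 30
if y > 48:  # condition is False
else:
    n = y // 2  # -> n = 15

Answer: 30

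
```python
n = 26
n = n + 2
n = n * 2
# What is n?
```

Trace (tracking n):
n = 26  # -> n = 26
n = n + 2  # -> n = 28
n = n * 2  # -> n = 56

Answer: 56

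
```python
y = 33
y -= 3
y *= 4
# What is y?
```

Answer: 120

Derivation:
Trace (tracking y):
y = 33  # -> y = 33
y -= 3  # -> y = 30
y *= 4  # -> y = 120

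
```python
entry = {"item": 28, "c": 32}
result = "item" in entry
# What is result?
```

Trace (tracking result):
entry = {'item': 28, 'c': 32}  # -> entry = {'item': 28, 'c': 32}
result = 'item' in entry  # -> result = True

Answer: True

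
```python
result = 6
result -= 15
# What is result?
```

Answer: -9

Derivation:
Trace (tracking result):
result = 6  # -> result = 6
result -= 15  # -> result = -9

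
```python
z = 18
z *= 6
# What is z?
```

Answer: 108

Derivation:
Trace (tracking z):
z = 18  # -> z = 18
z *= 6  # -> z = 108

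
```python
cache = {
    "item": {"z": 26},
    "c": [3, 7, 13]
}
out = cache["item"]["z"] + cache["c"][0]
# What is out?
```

Answer: 29

Derivation:
Trace (tracking out):
cache = {'item': {'z': 26}, 'c': [3, 7, 13]}  # -> cache = {'item': {'z': 26}, 'c': [3, 7, 13]}
out = cache['item']['z'] + cache['c'][0]  # -> out = 29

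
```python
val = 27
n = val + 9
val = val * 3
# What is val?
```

Answer: 81

Derivation:
Trace (tracking val):
val = 27  # -> val = 27
n = val + 9  # -> n = 36
val = val * 3  # -> val = 81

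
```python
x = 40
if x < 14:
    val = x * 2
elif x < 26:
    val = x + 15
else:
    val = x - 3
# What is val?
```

Trace (tracking val):
x = 40  # -> x = 40
if x < 14:  # condition is False
elif x < 26:  # condition is False
else:
    val = x - 3  # -> val = 37

Answer: 37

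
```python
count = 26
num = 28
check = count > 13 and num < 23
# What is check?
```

Trace (tracking check):
count = 26  # -> count = 26
num = 28  # -> num = 28
check = count > 13 and num < 23  # -> check = False

Answer: False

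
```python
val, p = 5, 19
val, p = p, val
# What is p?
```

Trace (tracking p):
val, p = (5, 19)  # -> val = 5, p = 19
val, p = (p, val)  # -> val = 19, p = 5

Answer: 5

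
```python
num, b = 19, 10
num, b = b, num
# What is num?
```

Trace (tracking num):
num, b = (19, 10)  # -> num = 19, b = 10
num, b = (b, num)  # -> num = 10, b = 19

Answer: 10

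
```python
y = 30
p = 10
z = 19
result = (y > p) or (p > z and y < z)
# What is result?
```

Trace (tracking result):
y = 30  # -> y = 30
p = 10  # -> p = 10
z = 19  # -> z = 19
result = y > p or (p > z and y < z)  # -> result = True

Answer: True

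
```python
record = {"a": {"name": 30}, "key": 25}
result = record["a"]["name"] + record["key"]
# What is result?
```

Trace (tracking result):
record = {'a': {'name': 30}, 'key': 25}  # -> record = {'a': {'name': 30}, 'key': 25}
result = record['a']['name'] + record['key']  # -> result = 55

Answer: 55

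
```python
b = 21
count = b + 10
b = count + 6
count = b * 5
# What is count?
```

Answer: 185

Derivation:
Trace (tracking count):
b = 21  # -> b = 21
count = b + 10  # -> count = 31
b = count + 6  # -> b = 37
count = b * 5  # -> count = 185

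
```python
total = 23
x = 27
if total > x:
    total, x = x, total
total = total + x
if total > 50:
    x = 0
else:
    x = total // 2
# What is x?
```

Trace (tracking x):
total = 23  # -> total = 23
x = 27  # -> x = 27
if total > x:  # condition is False
total = total + x  # -> total = 50
if total > 50:  # condition is False
else:
    x = total // 2  # -> x = 25

Answer: 25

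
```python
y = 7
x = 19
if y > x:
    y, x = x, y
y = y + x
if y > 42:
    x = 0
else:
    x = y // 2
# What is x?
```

Answer: 13

Derivation:
Trace (tracking x):
y = 7  # -> y = 7
x = 19  # -> x = 19
if y > x:  # condition is False
y = y + x  # -> y = 26
if y > 42:  # condition is False
else:
    x = y // 2  # -> x = 13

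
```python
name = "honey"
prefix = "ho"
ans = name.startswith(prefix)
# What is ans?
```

Trace (tracking ans):
name = 'honey'  # -> name = 'honey'
prefix = 'ho'  # -> prefix = 'ho'
ans = name.startswith(prefix)  # -> ans = True

Answer: True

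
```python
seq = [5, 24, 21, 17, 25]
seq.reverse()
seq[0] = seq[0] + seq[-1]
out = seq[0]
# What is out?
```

Answer: 30

Derivation:
Trace (tracking out):
seq = [5, 24, 21, 17, 25]  # -> seq = [5, 24, 21, 17, 25]
seq.reverse()  # -> seq = [25, 17, 21, 24, 5]
seq[0] = seq[0] + seq[-1]  # -> seq = [30, 17, 21, 24, 5]
out = seq[0]  # -> out = 30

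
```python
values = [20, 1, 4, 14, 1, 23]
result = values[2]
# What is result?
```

Trace (tracking result):
values = [20, 1, 4, 14, 1, 23]  # -> values = [20, 1, 4, 14, 1, 23]
result = values[2]  # -> result = 4

Answer: 4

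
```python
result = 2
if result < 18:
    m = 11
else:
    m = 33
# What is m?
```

Answer: 11

Derivation:
Trace (tracking m):
result = 2  # -> result = 2
if result < 18:  # condition is True
    m = 11  # -> m = 11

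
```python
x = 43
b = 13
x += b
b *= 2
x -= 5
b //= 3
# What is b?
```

Answer: 8

Derivation:
Trace (tracking b):
x = 43  # -> x = 43
b = 13  # -> b = 13
x += b  # -> x = 56
b *= 2  # -> b = 26
x -= 5  # -> x = 51
b //= 3  # -> b = 8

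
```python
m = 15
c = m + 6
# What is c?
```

Trace (tracking c):
m = 15  # -> m = 15
c = m + 6  # -> c = 21

Answer: 21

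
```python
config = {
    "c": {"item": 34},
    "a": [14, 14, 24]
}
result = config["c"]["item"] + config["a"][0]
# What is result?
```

Answer: 48

Derivation:
Trace (tracking result):
config = {'c': {'item': 34}, 'a': [14, 14, 24]}  # -> config = {'c': {'item': 34}, 'a': [14, 14, 24]}
result = config['c']['item'] + config['a'][0]  # -> result = 48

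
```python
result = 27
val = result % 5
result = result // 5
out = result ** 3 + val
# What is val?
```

Answer: 2

Derivation:
Trace (tracking val):
result = 27  # -> result = 27
val = result % 5  # -> val = 2
result = result // 5  # -> result = 5
out = result ** 3 + val  # -> out = 127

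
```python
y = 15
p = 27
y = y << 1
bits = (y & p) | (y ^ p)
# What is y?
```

Answer: 30

Derivation:
Trace (tracking y):
y = 15  # -> y = 15
p = 27  # -> p = 27
y = y << 1  # -> y = 30
bits = y & p | y ^ p  # -> bits = 31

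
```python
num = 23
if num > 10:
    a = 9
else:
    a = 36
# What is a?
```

Answer: 9

Derivation:
Trace (tracking a):
num = 23  # -> num = 23
if num > 10:  # condition is True
    a = 9  # -> a = 9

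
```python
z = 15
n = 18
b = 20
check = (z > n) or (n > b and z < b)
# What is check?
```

Trace (tracking check):
z = 15  # -> z = 15
n = 18  # -> n = 18
b = 20  # -> b = 20
check = z > n or (n > b and z < b)  # -> check = False

Answer: False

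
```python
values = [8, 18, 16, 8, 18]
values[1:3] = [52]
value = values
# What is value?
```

Trace (tracking value):
values = [8, 18, 16, 8, 18]  # -> values = [8, 18, 16, 8, 18]
values[1:3] = [52]  # -> values = [8, 52, 8, 18]
value = values  # -> value = [8, 52, 8, 18]

Answer: [8, 52, 8, 18]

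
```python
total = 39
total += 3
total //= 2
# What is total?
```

Answer: 21

Derivation:
Trace (tracking total):
total = 39  # -> total = 39
total += 3  # -> total = 42
total //= 2  # -> total = 21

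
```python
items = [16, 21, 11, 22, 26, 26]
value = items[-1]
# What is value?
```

Answer: 26

Derivation:
Trace (tracking value):
items = [16, 21, 11, 22, 26, 26]  # -> items = [16, 21, 11, 22, 26, 26]
value = items[-1]  # -> value = 26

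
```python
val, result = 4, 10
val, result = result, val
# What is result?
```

Answer: 4

Derivation:
Trace (tracking result):
val, result = (4, 10)  # -> val = 4, result = 10
val, result = (result, val)  # -> val = 10, result = 4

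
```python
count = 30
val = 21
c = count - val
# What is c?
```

Answer: 9

Derivation:
Trace (tracking c):
count = 30  # -> count = 30
val = 21  # -> val = 21
c = count - val  # -> c = 9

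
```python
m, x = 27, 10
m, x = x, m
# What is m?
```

Answer: 10

Derivation:
Trace (tracking m):
m, x = (27, 10)  # -> m = 27, x = 10
m, x = (x, m)  # -> m = 10, x = 27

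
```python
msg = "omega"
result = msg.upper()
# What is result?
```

Trace (tracking result):
msg = 'omega'  # -> msg = 'omega'
result = msg.upper()  # -> result = 'OMEGA'

Answer: 'OMEGA'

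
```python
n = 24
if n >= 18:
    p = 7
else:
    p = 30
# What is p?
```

Answer: 7

Derivation:
Trace (tracking p):
n = 24  # -> n = 24
if n >= 18:  # condition is True
    p = 7  # -> p = 7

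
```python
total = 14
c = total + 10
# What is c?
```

Answer: 24

Derivation:
Trace (tracking c):
total = 14  # -> total = 14
c = total + 10  # -> c = 24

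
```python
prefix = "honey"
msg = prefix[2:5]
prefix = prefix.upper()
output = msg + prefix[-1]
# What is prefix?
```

Answer: 'HONEY'

Derivation:
Trace (tracking prefix):
prefix = 'honey'  # -> prefix = 'honey'
msg = prefix[2:5]  # -> msg = 'ney'
prefix = prefix.upper()  # -> prefix = 'HONEY'
output = msg + prefix[-1]  # -> output = 'neyY'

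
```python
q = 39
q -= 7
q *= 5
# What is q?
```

Answer: 160

Derivation:
Trace (tracking q):
q = 39  # -> q = 39
q -= 7  # -> q = 32
q *= 5  # -> q = 160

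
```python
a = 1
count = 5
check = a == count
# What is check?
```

Trace (tracking check):
a = 1  # -> a = 1
count = 5  # -> count = 5
check = a == count  # -> check = False

Answer: False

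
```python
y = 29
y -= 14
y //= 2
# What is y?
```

Answer: 7

Derivation:
Trace (tracking y):
y = 29  # -> y = 29
y -= 14  # -> y = 15
y //= 2  # -> y = 7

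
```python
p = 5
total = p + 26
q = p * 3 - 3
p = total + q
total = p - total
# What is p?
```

Trace (tracking p):
p = 5  # -> p = 5
total = p + 26  # -> total = 31
q = p * 3 - 3  # -> q = 12
p = total + q  # -> p = 43
total = p - total  # -> total = 12

Answer: 43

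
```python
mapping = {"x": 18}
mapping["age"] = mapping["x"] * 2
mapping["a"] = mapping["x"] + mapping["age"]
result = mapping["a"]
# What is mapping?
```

Answer: {'x': 18, 'age': 36, 'a': 54}

Derivation:
Trace (tracking mapping):
mapping = {'x': 18}  # -> mapping = {'x': 18}
mapping['age'] = mapping['x'] * 2  # -> mapping = {'x': 18, 'age': 36}
mapping['a'] = mapping['x'] + mapping['age']  # -> mapping = {'x': 18, 'age': 36, 'a': 54}
result = mapping['a']  # -> result = 54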